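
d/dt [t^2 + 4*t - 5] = 2*t + 4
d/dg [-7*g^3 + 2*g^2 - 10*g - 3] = -21*g^2 + 4*g - 10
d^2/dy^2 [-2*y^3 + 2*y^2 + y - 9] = 4 - 12*y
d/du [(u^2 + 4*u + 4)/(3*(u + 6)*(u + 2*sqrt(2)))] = (2*(u + 2)*(u + 6)*(u + 2*sqrt(2)) - (u + 6)*(u^2 + 4*u + 4) - (u + 2*sqrt(2))*(u^2 + 4*u + 4))/(3*(u + 6)^2*(u + 2*sqrt(2))^2)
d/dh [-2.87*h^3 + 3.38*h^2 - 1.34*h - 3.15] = -8.61*h^2 + 6.76*h - 1.34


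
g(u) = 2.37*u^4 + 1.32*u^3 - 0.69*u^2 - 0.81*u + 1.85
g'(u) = 9.48*u^3 + 3.96*u^2 - 1.38*u - 0.81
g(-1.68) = 13.88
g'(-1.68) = -32.27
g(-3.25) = 216.29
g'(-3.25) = -279.93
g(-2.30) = 50.32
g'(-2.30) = -92.03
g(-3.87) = 449.75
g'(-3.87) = -485.63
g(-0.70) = 2.20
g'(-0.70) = -1.16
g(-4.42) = 782.53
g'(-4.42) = -735.95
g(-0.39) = 2.04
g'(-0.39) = -0.23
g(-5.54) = 1993.20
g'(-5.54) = -1483.52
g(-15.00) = 115385.00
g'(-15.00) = -31084.11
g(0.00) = 1.85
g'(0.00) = -0.81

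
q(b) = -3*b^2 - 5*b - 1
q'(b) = -6*b - 5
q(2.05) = -23.86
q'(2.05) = -17.30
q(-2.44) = -6.66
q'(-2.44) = 9.64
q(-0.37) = 0.44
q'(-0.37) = -2.78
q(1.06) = -9.67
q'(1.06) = -11.36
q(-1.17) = 0.74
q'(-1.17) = 2.02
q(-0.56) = 0.86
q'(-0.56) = -1.64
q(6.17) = -146.06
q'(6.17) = -42.02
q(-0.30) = 0.23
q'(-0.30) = -3.20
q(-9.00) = -199.00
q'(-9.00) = 49.00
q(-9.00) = -199.00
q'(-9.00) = 49.00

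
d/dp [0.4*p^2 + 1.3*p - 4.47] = 0.8*p + 1.3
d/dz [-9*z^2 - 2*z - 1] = -18*z - 2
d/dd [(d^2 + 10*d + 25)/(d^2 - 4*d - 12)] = 2*(-7*d^2 - 37*d - 10)/(d^4 - 8*d^3 - 8*d^2 + 96*d + 144)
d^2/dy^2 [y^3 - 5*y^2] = 6*y - 10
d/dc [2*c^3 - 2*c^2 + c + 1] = 6*c^2 - 4*c + 1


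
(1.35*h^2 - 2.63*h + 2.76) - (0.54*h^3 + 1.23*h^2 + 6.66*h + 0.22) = -0.54*h^3 + 0.12*h^2 - 9.29*h + 2.54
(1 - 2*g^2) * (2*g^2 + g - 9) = -4*g^4 - 2*g^3 + 20*g^2 + g - 9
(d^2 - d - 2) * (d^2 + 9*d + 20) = d^4 + 8*d^3 + 9*d^2 - 38*d - 40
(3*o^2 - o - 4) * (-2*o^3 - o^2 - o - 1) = -6*o^5 - o^4 + 6*o^3 + 2*o^2 + 5*o + 4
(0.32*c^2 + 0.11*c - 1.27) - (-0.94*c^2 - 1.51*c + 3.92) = 1.26*c^2 + 1.62*c - 5.19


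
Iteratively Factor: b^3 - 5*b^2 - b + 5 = (b - 5)*(b^2 - 1) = (b - 5)*(b + 1)*(b - 1)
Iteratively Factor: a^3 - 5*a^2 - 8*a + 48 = (a - 4)*(a^2 - a - 12) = (a - 4)^2*(a + 3)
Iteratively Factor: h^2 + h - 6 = (h + 3)*(h - 2)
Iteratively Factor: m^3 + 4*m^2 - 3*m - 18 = (m + 3)*(m^2 + m - 6) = (m + 3)^2*(m - 2)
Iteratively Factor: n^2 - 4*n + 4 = (n - 2)*(n - 2)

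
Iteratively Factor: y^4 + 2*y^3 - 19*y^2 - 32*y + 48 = (y + 3)*(y^3 - y^2 - 16*y + 16) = (y - 1)*(y + 3)*(y^2 - 16) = (y - 4)*(y - 1)*(y + 3)*(y + 4)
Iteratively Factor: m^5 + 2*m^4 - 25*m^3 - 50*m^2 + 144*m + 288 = (m - 3)*(m^4 + 5*m^3 - 10*m^2 - 80*m - 96) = (m - 3)*(m + 3)*(m^3 + 2*m^2 - 16*m - 32) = (m - 3)*(m + 2)*(m + 3)*(m^2 - 16) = (m - 4)*(m - 3)*(m + 2)*(m + 3)*(m + 4)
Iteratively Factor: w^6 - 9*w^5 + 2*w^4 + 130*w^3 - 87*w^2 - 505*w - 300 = (w - 5)*(w^5 - 4*w^4 - 18*w^3 + 40*w^2 + 113*w + 60) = (w - 5)^2*(w^4 + w^3 - 13*w^2 - 25*w - 12) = (w - 5)^2*(w + 1)*(w^3 - 13*w - 12) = (w - 5)^2*(w + 1)^2*(w^2 - w - 12) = (w - 5)^2*(w - 4)*(w + 1)^2*(w + 3)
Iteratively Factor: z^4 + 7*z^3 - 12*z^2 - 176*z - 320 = (z - 5)*(z^3 + 12*z^2 + 48*z + 64) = (z - 5)*(z + 4)*(z^2 + 8*z + 16) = (z - 5)*(z + 4)^2*(z + 4)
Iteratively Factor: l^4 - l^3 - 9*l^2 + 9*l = (l)*(l^3 - l^2 - 9*l + 9) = l*(l + 3)*(l^2 - 4*l + 3) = l*(l - 1)*(l + 3)*(l - 3)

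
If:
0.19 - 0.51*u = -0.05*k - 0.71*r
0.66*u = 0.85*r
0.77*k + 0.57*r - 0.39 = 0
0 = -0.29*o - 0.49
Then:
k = 10.36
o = -1.69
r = -13.32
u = -17.15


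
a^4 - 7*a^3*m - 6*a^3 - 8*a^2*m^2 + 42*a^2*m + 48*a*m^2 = a*(a - 6)*(a - 8*m)*(a + m)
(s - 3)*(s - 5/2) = s^2 - 11*s/2 + 15/2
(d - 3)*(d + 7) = d^2 + 4*d - 21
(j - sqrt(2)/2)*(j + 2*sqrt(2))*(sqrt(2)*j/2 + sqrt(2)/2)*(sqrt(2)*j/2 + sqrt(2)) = j^4/2 + 3*sqrt(2)*j^3/4 + 3*j^3/2 + 9*sqrt(2)*j^2/4 - 3*j + 3*sqrt(2)*j/2 - 2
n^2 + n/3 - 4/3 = (n - 1)*(n + 4/3)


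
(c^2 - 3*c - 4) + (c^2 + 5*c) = 2*c^2 + 2*c - 4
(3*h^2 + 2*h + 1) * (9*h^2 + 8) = 27*h^4 + 18*h^3 + 33*h^2 + 16*h + 8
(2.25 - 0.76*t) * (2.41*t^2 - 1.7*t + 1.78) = -1.8316*t^3 + 6.7145*t^2 - 5.1778*t + 4.005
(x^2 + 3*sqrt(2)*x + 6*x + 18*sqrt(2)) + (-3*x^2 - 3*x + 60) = -2*x^2 + 3*x + 3*sqrt(2)*x + 18*sqrt(2) + 60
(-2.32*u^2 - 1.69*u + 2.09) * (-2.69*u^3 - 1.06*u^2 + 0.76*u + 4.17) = 6.2408*u^5 + 7.0053*u^4 - 5.5939*u^3 - 13.1742*u^2 - 5.4589*u + 8.7153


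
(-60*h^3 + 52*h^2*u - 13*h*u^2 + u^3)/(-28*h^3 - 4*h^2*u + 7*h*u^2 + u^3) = (30*h^2 - 11*h*u + u^2)/(14*h^2 + 9*h*u + u^2)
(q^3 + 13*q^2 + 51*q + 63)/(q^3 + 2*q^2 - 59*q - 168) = (q + 3)/(q - 8)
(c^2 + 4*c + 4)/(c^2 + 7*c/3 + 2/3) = 3*(c + 2)/(3*c + 1)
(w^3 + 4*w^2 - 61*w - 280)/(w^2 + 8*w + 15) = (w^2 - w - 56)/(w + 3)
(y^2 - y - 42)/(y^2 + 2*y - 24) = (y - 7)/(y - 4)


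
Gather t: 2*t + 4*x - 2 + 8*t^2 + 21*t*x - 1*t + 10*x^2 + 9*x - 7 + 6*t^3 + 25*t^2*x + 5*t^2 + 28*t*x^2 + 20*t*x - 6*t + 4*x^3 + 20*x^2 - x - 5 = 6*t^3 + t^2*(25*x + 13) + t*(28*x^2 + 41*x - 5) + 4*x^3 + 30*x^2 + 12*x - 14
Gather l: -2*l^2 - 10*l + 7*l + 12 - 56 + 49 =-2*l^2 - 3*l + 5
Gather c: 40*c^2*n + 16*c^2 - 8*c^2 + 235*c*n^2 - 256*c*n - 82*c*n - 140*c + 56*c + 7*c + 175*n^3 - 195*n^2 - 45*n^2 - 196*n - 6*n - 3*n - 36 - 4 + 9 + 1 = c^2*(40*n + 8) + c*(235*n^2 - 338*n - 77) + 175*n^3 - 240*n^2 - 205*n - 30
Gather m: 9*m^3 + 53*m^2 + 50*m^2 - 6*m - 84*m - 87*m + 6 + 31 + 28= 9*m^3 + 103*m^2 - 177*m + 65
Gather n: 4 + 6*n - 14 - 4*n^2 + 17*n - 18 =-4*n^2 + 23*n - 28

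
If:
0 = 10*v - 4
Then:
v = 2/5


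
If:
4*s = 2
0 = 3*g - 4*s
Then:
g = 2/3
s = 1/2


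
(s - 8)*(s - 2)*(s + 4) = s^3 - 6*s^2 - 24*s + 64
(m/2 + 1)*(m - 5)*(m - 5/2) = m^3/2 - 11*m^2/4 - 5*m/4 + 25/2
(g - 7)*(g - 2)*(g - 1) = g^3 - 10*g^2 + 23*g - 14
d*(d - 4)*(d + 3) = d^3 - d^2 - 12*d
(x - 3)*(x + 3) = x^2 - 9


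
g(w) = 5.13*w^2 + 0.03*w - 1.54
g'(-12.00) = -123.09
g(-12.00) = 736.82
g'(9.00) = 92.37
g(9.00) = 414.26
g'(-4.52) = -46.35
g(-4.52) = 103.13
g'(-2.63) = -26.95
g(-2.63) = 33.86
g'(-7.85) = -80.51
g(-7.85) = 314.35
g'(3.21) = 32.96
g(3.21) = 51.42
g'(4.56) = 46.82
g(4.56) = 105.27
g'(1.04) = 10.70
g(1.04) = 4.04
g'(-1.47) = -15.05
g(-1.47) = 9.50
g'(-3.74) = -38.34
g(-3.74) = 70.10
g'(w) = 10.26*w + 0.03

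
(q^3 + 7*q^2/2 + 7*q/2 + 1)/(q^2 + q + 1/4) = 2*(q^2 + 3*q + 2)/(2*q + 1)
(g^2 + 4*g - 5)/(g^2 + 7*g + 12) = (g^2 + 4*g - 5)/(g^2 + 7*g + 12)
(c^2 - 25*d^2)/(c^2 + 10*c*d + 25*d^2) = (c - 5*d)/(c + 5*d)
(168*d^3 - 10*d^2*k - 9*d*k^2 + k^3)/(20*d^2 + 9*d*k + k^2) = (42*d^2 - 13*d*k + k^2)/(5*d + k)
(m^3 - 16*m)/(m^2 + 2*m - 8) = m*(m - 4)/(m - 2)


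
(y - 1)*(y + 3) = y^2 + 2*y - 3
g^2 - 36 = (g - 6)*(g + 6)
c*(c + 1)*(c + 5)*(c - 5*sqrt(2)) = c^4 - 5*sqrt(2)*c^3 + 6*c^3 - 30*sqrt(2)*c^2 + 5*c^2 - 25*sqrt(2)*c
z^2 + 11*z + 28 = (z + 4)*(z + 7)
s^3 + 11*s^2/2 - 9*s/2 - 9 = (s - 3/2)*(s + 1)*(s + 6)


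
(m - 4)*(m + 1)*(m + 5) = m^3 + 2*m^2 - 19*m - 20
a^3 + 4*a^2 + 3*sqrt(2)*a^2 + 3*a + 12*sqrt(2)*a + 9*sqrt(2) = (a + 1)*(a + 3)*(a + 3*sqrt(2))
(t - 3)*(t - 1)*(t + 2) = t^3 - 2*t^2 - 5*t + 6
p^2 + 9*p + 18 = (p + 3)*(p + 6)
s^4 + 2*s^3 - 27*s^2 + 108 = (s - 3)^2*(s + 2)*(s + 6)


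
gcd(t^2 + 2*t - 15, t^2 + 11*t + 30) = t + 5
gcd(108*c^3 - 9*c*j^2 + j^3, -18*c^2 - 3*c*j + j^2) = 18*c^2 + 3*c*j - j^2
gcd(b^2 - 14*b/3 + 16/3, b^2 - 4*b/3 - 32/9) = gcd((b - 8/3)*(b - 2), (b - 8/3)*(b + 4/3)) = b - 8/3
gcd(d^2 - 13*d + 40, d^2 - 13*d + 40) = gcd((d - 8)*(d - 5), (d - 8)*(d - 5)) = d^2 - 13*d + 40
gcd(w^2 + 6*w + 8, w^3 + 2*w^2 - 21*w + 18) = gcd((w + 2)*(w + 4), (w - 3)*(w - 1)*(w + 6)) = 1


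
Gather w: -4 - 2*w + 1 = -2*w - 3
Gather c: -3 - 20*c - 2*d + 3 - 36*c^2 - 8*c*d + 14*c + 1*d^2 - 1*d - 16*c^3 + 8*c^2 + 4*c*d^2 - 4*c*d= -16*c^3 - 28*c^2 + c*(4*d^2 - 12*d - 6) + d^2 - 3*d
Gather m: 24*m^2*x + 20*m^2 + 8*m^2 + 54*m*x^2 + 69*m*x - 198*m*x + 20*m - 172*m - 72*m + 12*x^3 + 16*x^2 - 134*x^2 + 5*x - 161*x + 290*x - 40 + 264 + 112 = m^2*(24*x + 28) + m*(54*x^2 - 129*x - 224) + 12*x^3 - 118*x^2 + 134*x + 336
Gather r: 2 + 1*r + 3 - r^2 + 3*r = -r^2 + 4*r + 5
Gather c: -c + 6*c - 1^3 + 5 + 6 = 5*c + 10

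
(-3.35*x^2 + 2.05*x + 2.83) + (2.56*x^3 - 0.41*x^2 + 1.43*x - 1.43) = 2.56*x^3 - 3.76*x^2 + 3.48*x + 1.4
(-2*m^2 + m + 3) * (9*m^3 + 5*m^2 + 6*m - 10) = -18*m^5 - m^4 + 20*m^3 + 41*m^2 + 8*m - 30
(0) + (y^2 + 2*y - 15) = y^2 + 2*y - 15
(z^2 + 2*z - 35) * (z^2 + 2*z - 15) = z^4 + 4*z^3 - 46*z^2 - 100*z + 525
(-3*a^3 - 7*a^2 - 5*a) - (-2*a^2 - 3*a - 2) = -3*a^3 - 5*a^2 - 2*a + 2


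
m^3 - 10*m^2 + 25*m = m*(m - 5)^2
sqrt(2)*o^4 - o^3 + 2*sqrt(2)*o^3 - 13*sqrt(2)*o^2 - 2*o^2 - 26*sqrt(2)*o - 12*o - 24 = (o + 2)*(o - 3*sqrt(2))*(o + 2*sqrt(2))*(sqrt(2)*o + 1)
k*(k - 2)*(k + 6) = k^3 + 4*k^2 - 12*k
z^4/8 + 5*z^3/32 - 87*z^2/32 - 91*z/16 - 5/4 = (z/4 + 1)*(z/2 + 1)*(z - 5)*(z + 1/4)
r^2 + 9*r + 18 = (r + 3)*(r + 6)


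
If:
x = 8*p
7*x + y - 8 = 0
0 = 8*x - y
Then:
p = 1/15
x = 8/15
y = 64/15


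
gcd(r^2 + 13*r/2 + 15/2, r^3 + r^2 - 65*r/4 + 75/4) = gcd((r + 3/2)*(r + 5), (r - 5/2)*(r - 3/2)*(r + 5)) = r + 5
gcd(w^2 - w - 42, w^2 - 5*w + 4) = 1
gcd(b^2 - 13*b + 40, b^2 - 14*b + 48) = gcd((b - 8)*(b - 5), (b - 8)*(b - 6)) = b - 8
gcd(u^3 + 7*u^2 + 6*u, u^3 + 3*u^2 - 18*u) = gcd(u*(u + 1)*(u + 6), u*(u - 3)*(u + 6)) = u^2 + 6*u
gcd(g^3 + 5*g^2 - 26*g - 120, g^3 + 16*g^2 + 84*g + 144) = g^2 + 10*g + 24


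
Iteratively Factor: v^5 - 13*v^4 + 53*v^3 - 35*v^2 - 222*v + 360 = (v - 3)*(v^4 - 10*v^3 + 23*v^2 + 34*v - 120) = (v - 3)^2*(v^3 - 7*v^2 + 2*v + 40) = (v - 5)*(v - 3)^2*(v^2 - 2*v - 8) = (v - 5)*(v - 4)*(v - 3)^2*(v + 2)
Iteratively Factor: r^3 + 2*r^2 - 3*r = (r - 1)*(r^2 + 3*r) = r*(r - 1)*(r + 3)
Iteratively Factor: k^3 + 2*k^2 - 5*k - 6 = (k + 1)*(k^2 + k - 6) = (k - 2)*(k + 1)*(k + 3)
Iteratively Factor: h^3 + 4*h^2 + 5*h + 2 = (h + 1)*(h^2 + 3*h + 2) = (h + 1)*(h + 2)*(h + 1)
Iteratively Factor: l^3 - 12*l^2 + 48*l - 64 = (l - 4)*(l^2 - 8*l + 16) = (l - 4)^2*(l - 4)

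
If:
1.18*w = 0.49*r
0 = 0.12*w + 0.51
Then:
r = -10.23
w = -4.25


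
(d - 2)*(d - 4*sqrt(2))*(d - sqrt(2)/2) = d^3 - 9*sqrt(2)*d^2/2 - 2*d^2 + 4*d + 9*sqrt(2)*d - 8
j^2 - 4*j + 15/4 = (j - 5/2)*(j - 3/2)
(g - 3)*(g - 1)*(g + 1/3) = g^3 - 11*g^2/3 + 5*g/3 + 1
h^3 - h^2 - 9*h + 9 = (h - 3)*(h - 1)*(h + 3)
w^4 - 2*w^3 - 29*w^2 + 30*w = w*(w - 6)*(w - 1)*(w + 5)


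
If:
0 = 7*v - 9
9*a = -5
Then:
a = -5/9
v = 9/7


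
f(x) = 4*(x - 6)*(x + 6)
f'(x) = 8*x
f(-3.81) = -85.94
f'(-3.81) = -30.48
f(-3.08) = -106.05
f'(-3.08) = -24.64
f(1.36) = -136.60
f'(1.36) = 10.88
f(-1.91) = -129.41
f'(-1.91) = -15.28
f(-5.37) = -28.65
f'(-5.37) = -42.96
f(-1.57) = -134.14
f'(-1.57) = -12.56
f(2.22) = -124.29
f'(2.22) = 17.76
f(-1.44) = -135.71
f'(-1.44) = -11.52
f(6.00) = 0.00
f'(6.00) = 48.00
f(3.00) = -108.00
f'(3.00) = 24.00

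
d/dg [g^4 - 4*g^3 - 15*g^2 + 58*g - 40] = 4*g^3 - 12*g^2 - 30*g + 58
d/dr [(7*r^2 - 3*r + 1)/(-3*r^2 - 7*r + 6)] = (-58*r^2 + 90*r - 11)/(9*r^4 + 42*r^3 + 13*r^2 - 84*r + 36)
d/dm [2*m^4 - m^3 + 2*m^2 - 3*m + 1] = 8*m^3 - 3*m^2 + 4*m - 3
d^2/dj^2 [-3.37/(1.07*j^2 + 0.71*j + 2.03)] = (7.716626*j^2 + 5.120378*j - 3.37*(2.14*j + 0.71)*(4.28*j + 1.42) + 14.639954)/(1.07*j^2 + 0.71*j + 2.03)^3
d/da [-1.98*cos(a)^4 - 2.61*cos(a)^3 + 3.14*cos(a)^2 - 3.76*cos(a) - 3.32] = (7.92*cos(a)^3 + 7.83*cos(a)^2 - 6.28*cos(a) + 3.76)*sin(a)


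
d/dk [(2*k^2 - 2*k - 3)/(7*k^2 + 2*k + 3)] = 18*k*(k + 3)/(49*k^4 + 28*k^3 + 46*k^2 + 12*k + 9)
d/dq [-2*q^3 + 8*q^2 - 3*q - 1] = -6*q^2 + 16*q - 3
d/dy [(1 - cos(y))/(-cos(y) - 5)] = -6*sin(y)/(cos(y) + 5)^2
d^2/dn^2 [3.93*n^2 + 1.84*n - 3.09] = 7.86000000000000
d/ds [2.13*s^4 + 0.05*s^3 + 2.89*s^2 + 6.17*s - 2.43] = 8.52*s^3 + 0.15*s^2 + 5.78*s + 6.17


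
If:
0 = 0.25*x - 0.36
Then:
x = 1.44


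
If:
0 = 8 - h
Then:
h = 8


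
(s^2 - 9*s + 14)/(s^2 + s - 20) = (s^2 - 9*s + 14)/(s^2 + s - 20)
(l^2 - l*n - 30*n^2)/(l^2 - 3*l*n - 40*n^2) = (l - 6*n)/(l - 8*n)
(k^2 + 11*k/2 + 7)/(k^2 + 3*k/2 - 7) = (k + 2)/(k - 2)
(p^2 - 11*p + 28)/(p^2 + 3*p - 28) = (p - 7)/(p + 7)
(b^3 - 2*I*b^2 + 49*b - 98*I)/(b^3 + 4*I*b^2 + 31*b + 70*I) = (b^2 - 9*I*b - 14)/(b^2 - 3*I*b + 10)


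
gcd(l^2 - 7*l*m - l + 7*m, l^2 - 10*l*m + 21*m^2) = l - 7*m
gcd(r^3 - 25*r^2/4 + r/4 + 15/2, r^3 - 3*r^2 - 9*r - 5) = r + 1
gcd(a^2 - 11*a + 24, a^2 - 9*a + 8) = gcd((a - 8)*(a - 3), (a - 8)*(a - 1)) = a - 8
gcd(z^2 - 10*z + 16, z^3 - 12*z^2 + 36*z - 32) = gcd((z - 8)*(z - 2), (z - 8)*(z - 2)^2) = z^2 - 10*z + 16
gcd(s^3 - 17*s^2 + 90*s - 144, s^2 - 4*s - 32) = s - 8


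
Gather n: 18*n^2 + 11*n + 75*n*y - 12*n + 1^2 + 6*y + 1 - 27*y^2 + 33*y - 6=18*n^2 + n*(75*y - 1) - 27*y^2 + 39*y - 4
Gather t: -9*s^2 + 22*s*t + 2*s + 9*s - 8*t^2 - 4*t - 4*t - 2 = -9*s^2 + 11*s - 8*t^2 + t*(22*s - 8) - 2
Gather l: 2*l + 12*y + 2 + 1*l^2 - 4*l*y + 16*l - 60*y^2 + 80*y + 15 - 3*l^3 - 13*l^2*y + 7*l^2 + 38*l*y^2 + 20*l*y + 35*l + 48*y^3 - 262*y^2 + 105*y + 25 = -3*l^3 + l^2*(8 - 13*y) + l*(38*y^2 + 16*y + 53) + 48*y^3 - 322*y^2 + 197*y + 42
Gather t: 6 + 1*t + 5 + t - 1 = 2*t + 10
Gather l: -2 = -2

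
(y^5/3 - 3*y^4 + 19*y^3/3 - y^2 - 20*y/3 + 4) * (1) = y^5/3 - 3*y^4 + 19*y^3/3 - y^2 - 20*y/3 + 4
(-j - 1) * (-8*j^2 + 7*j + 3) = 8*j^3 + j^2 - 10*j - 3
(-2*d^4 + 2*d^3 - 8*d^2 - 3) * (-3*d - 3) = 6*d^5 + 18*d^3 + 24*d^2 + 9*d + 9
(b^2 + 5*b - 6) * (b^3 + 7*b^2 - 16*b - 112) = b^5 + 12*b^4 + 13*b^3 - 234*b^2 - 464*b + 672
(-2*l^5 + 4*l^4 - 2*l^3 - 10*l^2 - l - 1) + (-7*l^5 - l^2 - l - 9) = -9*l^5 + 4*l^4 - 2*l^3 - 11*l^2 - 2*l - 10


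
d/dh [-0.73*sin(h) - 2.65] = -0.73*cos(h)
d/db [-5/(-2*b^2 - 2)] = -5*b/(b^2 + 1)^2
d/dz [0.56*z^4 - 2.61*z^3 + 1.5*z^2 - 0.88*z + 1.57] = 2.24*z^3 - 7.83*z^2 + 3.0*z - 0.88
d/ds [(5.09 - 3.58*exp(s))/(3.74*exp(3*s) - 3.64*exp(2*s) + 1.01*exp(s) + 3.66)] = (26.7784*exp(3*s) - 70.141*exp(2*s) + 37.0552*exp(s) - 18.2437)*exp(s)/(13.9876*exp(6*s) - 27.2272*exp(5*s) + 20.8044*exp(4*s) + 20.024*exp(3*s) - 25.6247*exp(2*s) + 7.3932*exp(s) + 13.3956)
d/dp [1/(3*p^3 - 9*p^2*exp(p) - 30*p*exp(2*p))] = (p^2*exp(p) - p^2 + 20*p*exp(2*p)/3 + 2*p*exp(p) + 10*exp(2*p)/3)/(p^2*(-p^2 + 3*p*exp(p) + 10*exp(2*p))^2)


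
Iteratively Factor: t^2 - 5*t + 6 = (t - 2)*(t - 3)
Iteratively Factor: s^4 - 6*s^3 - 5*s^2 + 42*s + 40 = (s + 1)*(s^3 - 7*s^2 + 2*s + 40) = (s - 4)*(s + 1)*(s^2 - 3*s - 10) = (s - 5)*(s - 4)*(s + 1)*(s + 2)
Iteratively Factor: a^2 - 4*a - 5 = (a - 5)*(a + 1)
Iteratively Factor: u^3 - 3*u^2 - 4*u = (u)*(u^2 - 3*u - 4) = u*(u - 4)*(u + 1)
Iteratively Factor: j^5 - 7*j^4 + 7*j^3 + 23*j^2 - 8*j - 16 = (j + 1)*(j^4 - 8*j^3 + 15*j^2 + 8*j - 16) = (j - 1)*(j + 1)*(j^3 - 7*j^2 + 8*j + 16) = (j - 4)*(j - 1)*(j + 1)*(j^2 - 3*j - 4) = (j - 4)*(j - 1)*(j + 1)^2*(j - 4)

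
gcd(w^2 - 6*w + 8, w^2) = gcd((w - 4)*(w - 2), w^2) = 1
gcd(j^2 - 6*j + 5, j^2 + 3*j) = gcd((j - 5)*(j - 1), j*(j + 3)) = 1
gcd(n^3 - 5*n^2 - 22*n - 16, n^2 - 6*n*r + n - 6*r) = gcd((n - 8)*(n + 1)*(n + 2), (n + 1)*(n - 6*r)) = n + 1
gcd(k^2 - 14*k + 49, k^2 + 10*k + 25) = 1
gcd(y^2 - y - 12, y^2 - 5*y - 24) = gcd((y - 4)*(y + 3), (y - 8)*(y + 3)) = y + 3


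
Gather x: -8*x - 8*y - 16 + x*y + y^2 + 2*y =x*(y - 8) + y^2 - 6*y - 16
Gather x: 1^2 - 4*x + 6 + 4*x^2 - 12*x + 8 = 4*x^2 - 16*x + 15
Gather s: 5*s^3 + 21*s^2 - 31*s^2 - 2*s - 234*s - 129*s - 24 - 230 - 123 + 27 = 5*s^3 - 10*s^2 - 365*s - 350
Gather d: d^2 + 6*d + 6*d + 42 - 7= d^2 + 12*d + 35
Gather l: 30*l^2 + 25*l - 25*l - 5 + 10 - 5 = 30*l^2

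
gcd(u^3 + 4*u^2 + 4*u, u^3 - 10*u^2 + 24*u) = u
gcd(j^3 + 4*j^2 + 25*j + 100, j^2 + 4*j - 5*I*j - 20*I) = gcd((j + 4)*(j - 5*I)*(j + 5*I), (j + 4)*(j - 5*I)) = j^2 + j*(4 - 5*I) - 20*I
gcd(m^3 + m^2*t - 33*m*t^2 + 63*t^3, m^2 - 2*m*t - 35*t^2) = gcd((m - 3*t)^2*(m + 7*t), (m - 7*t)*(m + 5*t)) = 1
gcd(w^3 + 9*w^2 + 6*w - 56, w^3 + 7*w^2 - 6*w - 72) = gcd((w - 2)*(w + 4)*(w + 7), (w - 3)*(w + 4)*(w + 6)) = w + 4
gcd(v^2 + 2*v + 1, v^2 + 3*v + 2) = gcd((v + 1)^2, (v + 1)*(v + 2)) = v + 1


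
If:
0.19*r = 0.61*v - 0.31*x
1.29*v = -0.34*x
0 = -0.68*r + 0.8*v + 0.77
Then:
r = 1.29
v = 0.14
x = -0.52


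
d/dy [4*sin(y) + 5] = 4*cos(y)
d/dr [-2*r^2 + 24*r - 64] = 24 - 4*r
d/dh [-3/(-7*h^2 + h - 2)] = 3*(1 - 14*h)/(7*h^2 - h + 2)^2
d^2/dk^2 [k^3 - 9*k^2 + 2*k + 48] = 6*k - 18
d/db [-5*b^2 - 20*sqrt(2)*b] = -10*b - 20*sqrt(2)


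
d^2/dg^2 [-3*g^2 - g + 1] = -6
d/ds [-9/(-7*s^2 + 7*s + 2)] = 63*(1 - 2*s)/(-7*s^2 + 7*s + 2)^2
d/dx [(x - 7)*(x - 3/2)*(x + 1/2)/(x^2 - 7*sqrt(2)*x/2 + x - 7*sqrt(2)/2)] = (4*x^4 - 28*sqrt(2)*x^3 + 8*x^3 - 57*x^2 + 70*sqrt(2)*x^2 - 42*x + 224*sqrt(2)*x - 21 - 14*sqrt(2))/(2*(2*x^4 - 14*sqrt(2)*x^3 + 4*x^3 - 28*sqrt(2)*x^2 + 51*x^2 - 14*sqrt(2)*x + 98*x + 49))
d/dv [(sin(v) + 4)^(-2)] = -2*cos(v)/(sin(v) + 4)^3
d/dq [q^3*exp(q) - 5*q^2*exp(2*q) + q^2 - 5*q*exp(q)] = q^3*exp(q) - 10*q^2*exp(2*q) + 3*q^2*exp(q) - 10*q*exp(2*q) - 5*q*exp(q) + 2*q - 5*exp(q)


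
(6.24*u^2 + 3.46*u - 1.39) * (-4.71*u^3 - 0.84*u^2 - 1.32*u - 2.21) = -29.3904*u^5 - 21.5382*u^4 - 4.5963*u^3 - 17.19*u^2 - 5.8118*u + 3.0719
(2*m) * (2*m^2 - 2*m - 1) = 4*m^3 - 4*m^2 - 2*m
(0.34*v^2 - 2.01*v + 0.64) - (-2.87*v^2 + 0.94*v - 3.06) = 3.21*v^2 - 2.95*v + 3.7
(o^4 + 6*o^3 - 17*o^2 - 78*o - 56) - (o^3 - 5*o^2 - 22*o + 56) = o^4 + 5*o^3 - 12*o^2 - 56*o - 112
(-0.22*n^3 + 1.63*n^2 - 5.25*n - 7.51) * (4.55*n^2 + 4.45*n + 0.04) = -1.001*n^5 + 6.4375*n^4 - 16.6428*n^3 - 57.4678*n^2 - 33.6295*n - 0.3004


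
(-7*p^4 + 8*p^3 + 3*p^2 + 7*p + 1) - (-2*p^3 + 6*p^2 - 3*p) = -7*p^4 + 10*p^3 - 3*p^2 + 10*p + 1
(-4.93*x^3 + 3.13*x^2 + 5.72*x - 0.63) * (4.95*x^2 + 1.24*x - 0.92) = -24.4035*x^5 + 9.3803*x^4 + 36.7308*x^3 + 1.0947*x^2 - 6.0436*x + 0.5796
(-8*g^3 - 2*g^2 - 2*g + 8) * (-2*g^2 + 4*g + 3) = 16*g^5 - 28*g^4 - 28*g^3 - 30*g^2 + 26*g + 24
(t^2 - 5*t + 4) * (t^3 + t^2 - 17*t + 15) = t^5 - 4*t^4 - 18*t^3 + 104*t^2 - 143*t + 60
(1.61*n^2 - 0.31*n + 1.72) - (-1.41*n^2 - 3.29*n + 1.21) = 3.02*n^2 + 2.98*n + 0.51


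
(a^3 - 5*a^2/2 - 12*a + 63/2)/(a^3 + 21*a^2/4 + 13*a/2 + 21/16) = 8*(a^2 - 6*a + 9)/(8*a^2 + 14*a + 3)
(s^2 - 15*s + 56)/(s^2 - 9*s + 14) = (s - 8)/(s - 2)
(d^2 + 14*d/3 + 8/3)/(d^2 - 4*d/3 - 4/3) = (d + 4)/(d - 2)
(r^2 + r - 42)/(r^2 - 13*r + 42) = (r + 7)/(r - 7)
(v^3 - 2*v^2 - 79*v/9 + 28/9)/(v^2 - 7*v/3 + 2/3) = (3*v^2 - 5*v - 28)/(3*(v - 2))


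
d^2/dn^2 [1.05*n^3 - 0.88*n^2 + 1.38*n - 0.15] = 6.3*n - 1.76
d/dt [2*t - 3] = 2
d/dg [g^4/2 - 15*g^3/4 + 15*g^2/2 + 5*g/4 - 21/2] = 2*g^3 - 45*g^2/4 + 15*g + 5/4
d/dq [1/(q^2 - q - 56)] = (1 - 2*q)/(-q^2 + q + 56)^2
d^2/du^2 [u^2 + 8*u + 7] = 2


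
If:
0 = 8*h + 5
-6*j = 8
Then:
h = -5/8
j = -4/3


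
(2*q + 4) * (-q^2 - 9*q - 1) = -2*q^3 - 22*q^2 - 38*q - 4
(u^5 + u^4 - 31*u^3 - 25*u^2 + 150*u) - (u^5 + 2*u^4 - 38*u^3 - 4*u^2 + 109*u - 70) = -u^4 + 7*u^3 - 21*u^2 + 41*u + 70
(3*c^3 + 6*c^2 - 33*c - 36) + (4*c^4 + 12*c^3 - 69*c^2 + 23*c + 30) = 4*c^4 + 15*c^3 - 63*c^2 - 10*c - 6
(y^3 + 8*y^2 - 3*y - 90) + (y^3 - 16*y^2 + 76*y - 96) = 2*y^3 - 8*y^2 + 73*y - 186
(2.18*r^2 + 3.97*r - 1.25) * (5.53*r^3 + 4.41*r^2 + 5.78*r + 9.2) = 12.0554*r^5 + 31.5679*r^4 + 23.1956*r^3 + 37.4901*r^2 + 29.299*r - 11.5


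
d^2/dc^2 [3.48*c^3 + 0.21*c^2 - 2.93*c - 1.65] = 20.88*c + 0.42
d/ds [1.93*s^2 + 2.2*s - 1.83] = 3.86*s + 2.2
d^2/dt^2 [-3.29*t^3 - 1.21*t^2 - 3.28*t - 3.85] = -19.74*t - 2.42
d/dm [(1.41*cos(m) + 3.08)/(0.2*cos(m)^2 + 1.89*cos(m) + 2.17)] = (0.282*cos(m)^2 + 1.232*cos(m) + 2.7615)*sin(m)/(0.04*cos(m)^4 + 0.756*cos(m)^3 + 4.4401*cos(m)^2 + 8.2026*cos(m) + 4.7089)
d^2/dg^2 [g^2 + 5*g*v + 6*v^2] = 2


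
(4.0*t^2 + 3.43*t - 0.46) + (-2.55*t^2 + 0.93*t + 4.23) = 1.45*t^2 + 4.36*t + 3.77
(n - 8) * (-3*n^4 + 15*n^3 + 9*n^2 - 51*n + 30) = -3*n^5 + 39*n^4 - 111*n^3 - 123*n^2 + 438*n - 240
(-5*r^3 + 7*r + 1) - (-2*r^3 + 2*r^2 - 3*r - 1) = -3*r^3 - 2*r^2 + 10*r + 2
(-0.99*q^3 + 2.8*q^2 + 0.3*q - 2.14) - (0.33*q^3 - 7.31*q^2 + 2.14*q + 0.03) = -1.32*q^3 + 10.11*q^2 - 1.84*q - 2.17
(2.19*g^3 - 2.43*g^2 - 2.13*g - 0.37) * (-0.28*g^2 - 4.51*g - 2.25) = -0.6132*g^5 - 9.1965*g^4 + 6.6282*g^3 + 15.1774*g^2 + 6.4612*g + 0.8325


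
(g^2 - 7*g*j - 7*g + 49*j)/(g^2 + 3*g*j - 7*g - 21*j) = (g - 7*j)/(g + 3*j)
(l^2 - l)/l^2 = (l - 1)/l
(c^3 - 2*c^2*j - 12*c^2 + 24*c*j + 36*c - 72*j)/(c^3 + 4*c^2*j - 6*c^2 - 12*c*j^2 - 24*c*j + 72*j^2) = (c - 6)/(c + 6*j)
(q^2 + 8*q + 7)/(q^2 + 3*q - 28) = (q + 1)/(q - 4)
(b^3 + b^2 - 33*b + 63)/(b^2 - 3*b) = b + 4 - 21/b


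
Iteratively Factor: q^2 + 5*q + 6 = (q + 2)*(q + 3)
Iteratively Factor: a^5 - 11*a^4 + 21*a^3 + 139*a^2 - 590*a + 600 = (a - 5)*(a^4 - 6*a^3 - 9*a^2 + 94*a - 120) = (a - 5)*(a - 3)*(a^3 - 3*a^2 - 18*a + 40) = (a - 5)^2*(a - 3)*(a^2 + 2*a - 8) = (a - 5)^2*(a - 3)*(a + 4)*(a - 2)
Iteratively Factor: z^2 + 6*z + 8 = (z + 4)*(z + 2)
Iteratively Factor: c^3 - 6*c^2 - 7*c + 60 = (c + 3)*(c^2 - 9*c + 20) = (c - 5)*(c + 3)*(c - 4)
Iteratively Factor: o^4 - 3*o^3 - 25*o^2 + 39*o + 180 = (o - 4)*(o^3 + o^2 - 21*o - 45) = (o - 4)*(o + 3)*(o^2 - 2*o - 15) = (o - 5)*(o - 4)*(o + 3)*(o + 3)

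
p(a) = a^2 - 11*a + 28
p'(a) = 2*a - 11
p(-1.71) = 49.73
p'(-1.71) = -14.42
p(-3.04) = 70.68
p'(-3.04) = -17.08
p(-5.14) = 110.96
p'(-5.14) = -21.28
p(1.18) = 16.41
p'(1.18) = -8.64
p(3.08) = 3.61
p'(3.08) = -4.84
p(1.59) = 13.04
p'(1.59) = -7.82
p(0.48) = 22.95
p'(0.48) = -10.04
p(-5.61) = 121.18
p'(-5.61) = -22.22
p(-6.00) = 130.00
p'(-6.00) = -23.00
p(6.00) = -2.00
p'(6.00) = 1.00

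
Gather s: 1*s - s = 0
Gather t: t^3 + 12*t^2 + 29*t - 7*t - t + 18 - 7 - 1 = t^3 + 12*t^2 + 21*t + 10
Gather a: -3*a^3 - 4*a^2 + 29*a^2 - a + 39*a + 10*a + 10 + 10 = -3*a^3 + 25*a^2 + 48*a + 20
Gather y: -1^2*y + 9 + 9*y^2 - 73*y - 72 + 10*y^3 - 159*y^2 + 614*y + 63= 10*y^3 - 150*y^2 + 540*y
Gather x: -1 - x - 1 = -x - 2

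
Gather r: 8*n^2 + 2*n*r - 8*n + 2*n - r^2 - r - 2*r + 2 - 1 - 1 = 8*n^2 - 6*n - r^2 + r*(2*n - 3)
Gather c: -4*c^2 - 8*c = -4*c^2 - 8*c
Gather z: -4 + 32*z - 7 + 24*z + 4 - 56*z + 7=0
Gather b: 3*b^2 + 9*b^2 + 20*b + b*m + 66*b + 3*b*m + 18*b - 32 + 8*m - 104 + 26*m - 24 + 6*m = 12*b^2 + b*(4*m + 104) + 40*m - 160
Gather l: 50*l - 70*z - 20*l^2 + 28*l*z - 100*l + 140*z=-20*l^2 + l*(28*z - 50) + 70*z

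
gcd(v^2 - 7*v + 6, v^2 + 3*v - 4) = v - 1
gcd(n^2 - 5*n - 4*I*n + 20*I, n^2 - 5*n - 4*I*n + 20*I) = n^2 + n*(-5 - 4*I) + 20*I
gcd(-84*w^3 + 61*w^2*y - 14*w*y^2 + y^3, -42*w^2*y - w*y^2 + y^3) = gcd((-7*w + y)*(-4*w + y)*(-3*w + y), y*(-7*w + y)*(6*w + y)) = -7*w + y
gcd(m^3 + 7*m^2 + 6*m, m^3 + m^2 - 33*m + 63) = 1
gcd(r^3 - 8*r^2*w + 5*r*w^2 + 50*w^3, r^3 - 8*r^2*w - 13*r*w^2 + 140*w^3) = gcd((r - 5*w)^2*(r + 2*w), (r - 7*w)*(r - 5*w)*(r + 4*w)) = r - 5*w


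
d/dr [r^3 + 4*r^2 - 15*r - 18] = 3*r^2 + 8*r - 15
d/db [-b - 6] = -1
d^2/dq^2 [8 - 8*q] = 0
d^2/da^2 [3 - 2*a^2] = -4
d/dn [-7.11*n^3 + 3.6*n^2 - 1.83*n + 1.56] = -21.33*n^2 + 7.2*n - 1.83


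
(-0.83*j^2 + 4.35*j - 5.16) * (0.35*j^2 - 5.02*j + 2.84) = -0.2905*j^4 + 5.6891*j^3 - 26.0002*j^2 + 38.2572*j - 14.6544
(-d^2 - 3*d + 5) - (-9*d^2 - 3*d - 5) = 8*d^2 + 10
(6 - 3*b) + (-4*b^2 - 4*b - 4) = -4*b^2 - 7*b + 2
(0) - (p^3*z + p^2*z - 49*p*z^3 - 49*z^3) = -p^3*z - p^2*z + 49*p*z^3 + 49*z^3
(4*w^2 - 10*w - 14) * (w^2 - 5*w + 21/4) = 4*w^4 - 30*w^3 + 57*w^2 + 35*w/2 - 147/2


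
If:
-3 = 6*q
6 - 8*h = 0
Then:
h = 3/4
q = -1/2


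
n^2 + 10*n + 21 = (n + 3)*(n + 7)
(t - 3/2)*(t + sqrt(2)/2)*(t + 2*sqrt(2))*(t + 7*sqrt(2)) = t^4 - 3*t^3/2 + 19*sqrt(2)*t^3/2 - 57*sqrt(2)*t^2/4 + 37*t^2 - 111*t/2 + 14*sqrt(2)*t - 21*sqrt(2)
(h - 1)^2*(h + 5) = h^3 + 3*h^2 - 9*h + 5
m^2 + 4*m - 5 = (m - 1)*(m + 5)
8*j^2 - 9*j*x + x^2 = (-8*j + x)*(-j + x)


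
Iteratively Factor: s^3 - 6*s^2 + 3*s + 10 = (s - 5)*(s^2 - s - 2) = (s - 5)*(s + 1)*(s - 2)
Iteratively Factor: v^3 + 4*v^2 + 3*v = (v + 1)*(v^2 + 3*v) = v*(v + 1)*(v + 3)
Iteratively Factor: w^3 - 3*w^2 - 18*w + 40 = (w - 5)*(w^2 + 2*w - 8) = (w - 5)*(w + 4)*(w - 2)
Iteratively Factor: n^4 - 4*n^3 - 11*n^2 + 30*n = (n + 3)*(n^3 - 7*n^2 + 10*n) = (n - 2)*(n + 3)*(n^2 - 5*n) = n*(n - 2)*(n + 3)*(n - 5)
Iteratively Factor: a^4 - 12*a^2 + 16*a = (a)*(a^3 - 12*a + 16) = a*(a + 4)*(a^2 - 4*a + 4) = a*(a - 2)*(a + 4)*(a - 2)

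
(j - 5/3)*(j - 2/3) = j^2 - 7*j/3 + 10/9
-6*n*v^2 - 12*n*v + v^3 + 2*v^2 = v*(-6*n + v)*(v + 2)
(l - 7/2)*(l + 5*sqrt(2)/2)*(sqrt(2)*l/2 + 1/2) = sqrt(2)*l^3/2 - 7*sqrt(2)*l^2/4 + 3*l^2 - 21*l/2 + 5*sqrt(2)*l/4 - 35*sqrt(2)/8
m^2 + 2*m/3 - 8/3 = (m - 4/3)*(m + 2)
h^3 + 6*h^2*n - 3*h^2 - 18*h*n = h*(h - 3)*(h + 6*n)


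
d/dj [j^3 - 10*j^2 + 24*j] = 3*j^2 - 20*j + 24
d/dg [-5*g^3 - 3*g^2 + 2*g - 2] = -15*g^2 - 6*g + 2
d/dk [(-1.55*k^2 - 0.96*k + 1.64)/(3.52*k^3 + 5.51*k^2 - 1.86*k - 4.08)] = (5.456*k^4 + 6.7584*k^3 - 9.1458*k^2 - 5.42479999999999*k + 6.9672)/(12.3904*k^6 + 38.7904*k^5 + 17.2657*k^4 - 49.2204*k^3 - 41.502*k^2 + 15.1776*k + 16.6464)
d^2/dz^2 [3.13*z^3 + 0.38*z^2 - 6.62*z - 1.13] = 18.78*z + 0.76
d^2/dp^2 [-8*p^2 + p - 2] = -16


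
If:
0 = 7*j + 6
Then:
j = -6/7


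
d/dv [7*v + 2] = 7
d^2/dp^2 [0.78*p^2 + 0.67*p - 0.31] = 1.56000000000000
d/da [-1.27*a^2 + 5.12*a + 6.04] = 5.12 - 2.54*a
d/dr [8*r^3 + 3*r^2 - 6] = 6*r*(4*r + 1)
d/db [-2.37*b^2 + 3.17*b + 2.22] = 3.17 - 4.74*b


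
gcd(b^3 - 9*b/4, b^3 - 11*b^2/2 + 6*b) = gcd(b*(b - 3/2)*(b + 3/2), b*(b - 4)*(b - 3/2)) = b^2 - 3*b/2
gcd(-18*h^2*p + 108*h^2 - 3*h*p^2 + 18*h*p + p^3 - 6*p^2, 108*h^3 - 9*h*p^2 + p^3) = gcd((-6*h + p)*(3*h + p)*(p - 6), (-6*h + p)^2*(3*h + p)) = -18*h^2 - 3*h*p + p^2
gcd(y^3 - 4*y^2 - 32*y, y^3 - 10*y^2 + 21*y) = y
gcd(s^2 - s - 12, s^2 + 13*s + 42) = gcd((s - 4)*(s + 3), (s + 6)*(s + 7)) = 1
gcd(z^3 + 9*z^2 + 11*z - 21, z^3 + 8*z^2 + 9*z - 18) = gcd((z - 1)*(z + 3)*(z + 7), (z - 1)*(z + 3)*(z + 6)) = z^2 + 2*z - 3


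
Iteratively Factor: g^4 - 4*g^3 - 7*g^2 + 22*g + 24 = (g + 2)*(g^3 - 6*g^2 + 5*g + 12) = (g - 3)*(g + 2)*(g^2 - 3*g - 4) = (g - 4)*(g - 3)*(g + 2)*(g + 1)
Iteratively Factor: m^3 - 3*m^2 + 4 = (m - 2)*(m^2 - m - 2) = (m - 2)*(m + 1)*(m - 2)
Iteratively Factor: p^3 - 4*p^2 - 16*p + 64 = (p + 4)*(p^2 - 8*p + 16) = (p - 4)*(p + 4)*(p - 4)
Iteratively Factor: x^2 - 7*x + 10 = (x - 5)*(x - 2)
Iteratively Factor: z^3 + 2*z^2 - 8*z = (z + 4)*(z^2 - 2*z) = z*(z + 4)*(z - 2)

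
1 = 1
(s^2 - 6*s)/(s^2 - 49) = s*(s - 6)/(s^2 - 49)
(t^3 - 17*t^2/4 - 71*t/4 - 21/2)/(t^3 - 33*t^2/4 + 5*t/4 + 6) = (t^2 - 5*t - 14)/(t^2 - 9*t + 8)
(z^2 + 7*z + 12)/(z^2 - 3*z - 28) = (z + 3)/(z - 7)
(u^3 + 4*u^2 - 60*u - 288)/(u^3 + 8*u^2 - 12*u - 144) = (u - 8)/(u - 4)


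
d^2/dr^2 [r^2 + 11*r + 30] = 2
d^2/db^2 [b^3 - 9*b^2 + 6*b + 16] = 6*b - 18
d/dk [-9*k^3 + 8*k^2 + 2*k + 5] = -27*k^2 + 16*k + 2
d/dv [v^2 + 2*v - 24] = 2*v + 2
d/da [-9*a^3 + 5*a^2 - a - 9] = -27*a^2 + 10*a - 1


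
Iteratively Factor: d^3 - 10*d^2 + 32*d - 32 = (d - 2)*(d^2 - 8*d + 16) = (d - 4)*(d - 2)*(d - 4)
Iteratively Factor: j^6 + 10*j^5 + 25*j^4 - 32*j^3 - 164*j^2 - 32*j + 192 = (j + 3)*(j^5 + 7*j^4 + 4*j^3 - 44*j^2 - 32*j + 64) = (j - 2)*(j + 3)*(j^4 + 9*j^3 + 22*j^2 - 32) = (j - 2)*(j + 2)*(j + 3)*(j^3 + 7*j^2 + 8*j - 16) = (j - 2)*(j + 2)*(j + 3)*(j + 4)*(j^2 + 3*j - 4) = (j - 2)*(j + 2)*(j + 3)*(j + 4)^2*(j - 1)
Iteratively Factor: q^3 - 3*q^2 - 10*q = (q)*(q^2 - 3*q - 10) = q*(q - 5)*(q + 2)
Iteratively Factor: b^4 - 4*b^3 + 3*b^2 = (b)*(b^3 - 4*b^2 + 3*b) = b^2*(b^2 - 4*b + 3) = b^2*(b - 3)*(b - 1)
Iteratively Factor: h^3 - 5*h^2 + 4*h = (h)*(h^2 - 5*h + 4) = h*(h - 4)*(h - 1)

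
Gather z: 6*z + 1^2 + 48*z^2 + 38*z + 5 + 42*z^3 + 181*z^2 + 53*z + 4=42*z^3 + 229*z^2 + 97*z + 10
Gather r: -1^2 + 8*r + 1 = 8*r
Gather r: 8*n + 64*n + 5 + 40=72*n + 45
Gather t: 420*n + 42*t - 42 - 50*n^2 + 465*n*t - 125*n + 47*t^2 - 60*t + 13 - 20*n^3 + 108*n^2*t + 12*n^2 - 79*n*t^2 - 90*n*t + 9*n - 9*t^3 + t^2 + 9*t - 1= -20*n^3 - 38*n^2 + 304*n - 9*t^3 + t^2*(48 - 79*n) + t*(108*n^2 + 375*n - 9) - 30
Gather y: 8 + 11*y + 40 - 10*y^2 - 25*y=-10*y^2 - 14*y + 48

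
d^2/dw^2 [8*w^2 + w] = 16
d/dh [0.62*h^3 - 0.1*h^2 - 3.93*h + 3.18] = 1.86*h^2 - 0.2*h - 3.93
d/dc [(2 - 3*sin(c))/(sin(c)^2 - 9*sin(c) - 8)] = (3*sin(c)^2 - 4*sin(c) + 42)*cos(c)/(sin(c)^2 - 9*sin(c) - 8)^2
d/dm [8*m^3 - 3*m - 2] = 24*m^2 - 3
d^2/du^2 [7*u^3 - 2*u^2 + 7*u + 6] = 42*u - 4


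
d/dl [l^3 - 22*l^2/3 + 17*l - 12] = 3*l^2 - 44*l/3 + 17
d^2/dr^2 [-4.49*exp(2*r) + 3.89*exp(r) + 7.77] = (3.89 - 17.96*exp(r))*exp(r)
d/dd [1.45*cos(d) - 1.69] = -1.45*sin(d)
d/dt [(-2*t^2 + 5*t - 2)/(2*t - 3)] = (-4*t^2 + 12*t - 11)/(4*t^2 - 12*t + 9)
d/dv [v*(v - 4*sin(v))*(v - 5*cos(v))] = v*(v - 4*sin(v))*(5*sin(v) + 1) - v*(v - 5*cos(v))*(4*cos(v) - 1) + (v - 4*sin(v))*(v - 5*cos(v))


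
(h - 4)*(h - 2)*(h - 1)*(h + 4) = h^4 - 3*h^3 - 14*h^2 + 48*h - 32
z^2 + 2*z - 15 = (z - 3)*(z + 5)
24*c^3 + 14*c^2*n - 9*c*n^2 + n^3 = (-6*c + n)*(-4*c + n)*(c + n)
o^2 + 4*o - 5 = (o - 1)*(o + 5)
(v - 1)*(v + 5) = v^2 + 4*v - 5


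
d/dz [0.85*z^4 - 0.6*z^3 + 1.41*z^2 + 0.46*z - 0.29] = 3.4*z^3 - 1.8*z^2 + 2.82*z + 0.46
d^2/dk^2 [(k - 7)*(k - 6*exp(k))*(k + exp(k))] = -5*k^2*exp(k) - 24*k*exp(2*k) + 15*k*exp(k) + 6*k + 144*exp(2*k) + 60*exp(k) - 14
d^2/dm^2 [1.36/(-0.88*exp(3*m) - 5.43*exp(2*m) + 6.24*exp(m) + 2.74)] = (-1.36*(2.64*exp(2*m) + 10.86*exp(m) - 6.24)*(5.28*exp(2*m) + 21.72*exp(m) - 12.48)*exp(m) + (10.7712*exp(2*m) + 29.5392*exp(m) - 8.4864)*(0.88*exp(3*m) + 5.43*exp(2*m) - 6.24*exp(m) - 2.74))*exp(m)/(0.88*exp(3*m) + 5.43*exp(2*m) - 6.24*exp(m) - 2.74)^3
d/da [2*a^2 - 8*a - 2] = 4*a - 8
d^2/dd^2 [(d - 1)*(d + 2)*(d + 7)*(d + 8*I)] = 12*d^2 + 48*d*(1 + I) + 10 + 128*I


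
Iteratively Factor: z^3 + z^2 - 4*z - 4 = (z - 2)*(z^2 + 3*z + 2) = (z - 2)*(z + 1)*(z + 2)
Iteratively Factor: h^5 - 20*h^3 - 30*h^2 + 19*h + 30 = (h - 1)*(h^4 + h^3 - 19*h^2 - 49*h - 30) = (h - 1)*(h + 1)*(h^3 - 19*h - 30) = (h - 5)*(h - 1)*(h + 1)*(h^2 + 5*h + 6) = (h - 5)*(h - 1)*(h + 1)*(h + 2)*(h + 3)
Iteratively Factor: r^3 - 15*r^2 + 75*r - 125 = (r - 5)*(r^2 - 10*r + 25) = (r - 5)^2*(r - 5)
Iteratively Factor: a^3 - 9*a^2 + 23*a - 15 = (a - 5)*(a^2 - 4*a + 3) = (a - 5)*(a - 3)*(a - 1)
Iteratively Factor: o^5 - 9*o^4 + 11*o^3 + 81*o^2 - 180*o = (o - 5)*(o^4 - 4*o^3 - 9*o^2 + 36*o) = (o - 5)*(o - 3)*(o^3 - o^2 - 12*o) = (o - 5)*(o - 3)*(o + 3)*(o^2 - 4*o) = (o - 5)*(o - 4)*(o - 3)*(o + 3)*(o)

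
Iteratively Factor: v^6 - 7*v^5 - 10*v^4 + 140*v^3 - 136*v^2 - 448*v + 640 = (v - 2)*(v^5 - 5*v^4 - 20*v^3 + 100*v^2 + 64*v - 320) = (v - 5)*(v - 2)*(v^4 - 20*v^2 + 64) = (v - 5)*(v - 2)*(v + 4)*(v^3 - 4*v^2 - 4*v + 16) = (v - 5)*(v - 2)*(v + 2)*(v + 4)*(v^2 - 6*v + 8) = (v - 5)*(v - 4)*(v - 2)*(v + 2)*(v + 4)*(v - 2)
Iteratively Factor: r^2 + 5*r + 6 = (r + 2)*(r + 3)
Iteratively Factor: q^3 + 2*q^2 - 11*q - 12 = (q + 1)*(q^2 + q - 12) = (q - 3)*(q + 1)*(q + 4)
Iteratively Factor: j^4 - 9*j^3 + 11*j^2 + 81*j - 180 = (j - 3)*(j^3 - 6*j^2 - 7*j + 60) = (j - 3)*(j + 3)*(j^2 - 9*j + 20) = (j - 5)*(j - 3)*(j + 3)*(j - 4)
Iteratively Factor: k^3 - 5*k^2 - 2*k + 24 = (k - 3)*(k^2 - 2*k - 8) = (k - 3)*(k + 2)*(k - 4)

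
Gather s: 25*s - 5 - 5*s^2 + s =-5*s^2 + 26*s - 5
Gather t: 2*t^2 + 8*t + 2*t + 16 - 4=2*t^2 + 10*t + 12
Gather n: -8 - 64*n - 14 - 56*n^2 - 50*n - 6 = -56*n^2 - 114*n - 28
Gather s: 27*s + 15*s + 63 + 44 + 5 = 42*s + 112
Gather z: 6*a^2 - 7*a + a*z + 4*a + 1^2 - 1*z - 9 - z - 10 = 6*a^2 - 3*a + z*(a - 2) - 18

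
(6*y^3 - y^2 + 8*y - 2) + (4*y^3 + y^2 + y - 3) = 10*y^3 + 9*y - 5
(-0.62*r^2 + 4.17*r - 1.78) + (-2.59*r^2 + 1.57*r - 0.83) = -3.21*r^2 + 5.74*r - 2.61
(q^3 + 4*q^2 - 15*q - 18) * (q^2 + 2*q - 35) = q^5 + 6*q^4 - 42*q^3 - 188*q^2 + 489*q + 630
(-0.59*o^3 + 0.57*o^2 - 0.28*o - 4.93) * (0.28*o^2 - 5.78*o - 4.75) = -0.1652*o^5 + 3.5698*o^4 - 0.5705*o^3 - 2.4695*o^2 + 29.8254*o + 23.4175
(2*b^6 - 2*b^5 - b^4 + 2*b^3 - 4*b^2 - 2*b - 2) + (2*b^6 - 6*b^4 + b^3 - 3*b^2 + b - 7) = 4*b^6 - 2*b^5 - 7*b^4 + 3*b^3 - 7*b^2 - b - 9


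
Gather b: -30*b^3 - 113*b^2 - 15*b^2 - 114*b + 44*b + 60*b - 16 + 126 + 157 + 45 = -30*b^3 - 128*b^2 - 10*b + 312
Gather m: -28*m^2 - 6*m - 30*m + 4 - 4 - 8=-28*m^2 - 36*m - 8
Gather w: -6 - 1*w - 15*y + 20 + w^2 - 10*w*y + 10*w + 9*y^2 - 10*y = w^2 + w*(9 - 10*y) + 9*y^2 - 25*y + 14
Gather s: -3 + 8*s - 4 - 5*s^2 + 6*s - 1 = -5*s^2 + 14*s - 8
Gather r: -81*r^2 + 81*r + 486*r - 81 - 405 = -81*r^2 + 567*r - 486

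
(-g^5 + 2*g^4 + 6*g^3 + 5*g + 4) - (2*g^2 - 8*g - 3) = -g^5 + 2*g^4 + 6*g^3 - 2*g^2 + 13*g + 7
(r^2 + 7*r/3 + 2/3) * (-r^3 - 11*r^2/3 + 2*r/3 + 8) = -r^5 - 6*r^4 - 77*r^3/9 + 64*r^2/9 + 172*r/9 + 16/3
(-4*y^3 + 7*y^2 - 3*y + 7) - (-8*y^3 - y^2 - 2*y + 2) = 4*y^3 + 8*y^2 - y + 5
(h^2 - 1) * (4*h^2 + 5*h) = 4*h^4 + 5*h^3 - 4*h^2 - 5*h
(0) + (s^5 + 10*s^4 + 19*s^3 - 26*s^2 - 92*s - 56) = s^5 + 10*s^4 + 19*s^3 - 26*s^2 - 92*s - 56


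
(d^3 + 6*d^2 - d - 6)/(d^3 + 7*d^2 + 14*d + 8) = (d^2 + 5*d - 6)/(d^2 + 6*d + 8)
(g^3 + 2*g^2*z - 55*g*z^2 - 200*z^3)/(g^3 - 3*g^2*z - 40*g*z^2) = (g + 5*z)/g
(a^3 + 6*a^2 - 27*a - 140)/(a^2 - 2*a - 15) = (a^2 + 11*a + 28)/(a + 3)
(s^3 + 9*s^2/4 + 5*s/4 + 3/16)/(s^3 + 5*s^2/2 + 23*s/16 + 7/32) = 2*(2*s + 3)/(4*s + 7)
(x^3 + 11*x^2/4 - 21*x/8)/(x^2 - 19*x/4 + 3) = x*(2*x + 7)/(2*(x - 4))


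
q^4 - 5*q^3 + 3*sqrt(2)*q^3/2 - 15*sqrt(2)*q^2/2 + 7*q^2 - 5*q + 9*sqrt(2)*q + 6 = (q - 3)*(q - 2)*(q + sqrt(2)/2)*(q + sqrt(2))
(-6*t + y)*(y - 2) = -6*t*y + 12*t + y^2 - 2*y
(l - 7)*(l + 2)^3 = l^4 - l^3 - 30*l^2 - 76*l - 56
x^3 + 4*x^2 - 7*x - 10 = (x - 2)*(x + 1)*(x + 5)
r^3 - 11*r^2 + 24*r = r*(r - 8)*(r - 3)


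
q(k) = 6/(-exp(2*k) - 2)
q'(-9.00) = 0.00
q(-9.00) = -3.00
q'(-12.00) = 0.00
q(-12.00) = -3.00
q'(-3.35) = 0.00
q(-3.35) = -3.00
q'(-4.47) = 0.00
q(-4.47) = -3.00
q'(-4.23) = 0.00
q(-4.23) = -3.00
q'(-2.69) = 0.01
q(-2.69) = -2.99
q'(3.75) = 0.01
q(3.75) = -0.00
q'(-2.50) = 0.02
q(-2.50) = -2.99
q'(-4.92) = 0.00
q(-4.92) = -3.00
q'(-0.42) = 0.88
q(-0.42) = -2.47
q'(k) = 12*exp(2*k)/(-exp(2*k) - 2)^2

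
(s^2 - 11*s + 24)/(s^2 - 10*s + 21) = (s - 8)/(s - 7)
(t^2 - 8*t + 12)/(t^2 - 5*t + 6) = (t - 6)/(t - 3)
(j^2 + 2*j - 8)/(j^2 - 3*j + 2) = (j + 4)/(j - 1)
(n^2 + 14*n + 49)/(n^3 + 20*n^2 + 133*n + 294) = 1/(n + 6)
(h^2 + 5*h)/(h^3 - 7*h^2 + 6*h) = (h + 5)/(h^2 - 7*h + 6)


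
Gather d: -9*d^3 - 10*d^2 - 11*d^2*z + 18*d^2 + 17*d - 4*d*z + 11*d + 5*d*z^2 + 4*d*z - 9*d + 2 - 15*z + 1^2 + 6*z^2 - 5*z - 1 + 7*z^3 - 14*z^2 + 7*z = -9*d^3 + d^2*(8 - 11*z) + d*(5*z^2 + 19) + 7*z^3 - 8*z^2 - 13*z + 2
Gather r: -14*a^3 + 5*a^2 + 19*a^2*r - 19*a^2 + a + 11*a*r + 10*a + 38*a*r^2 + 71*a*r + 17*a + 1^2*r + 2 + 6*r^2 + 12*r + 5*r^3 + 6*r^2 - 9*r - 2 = -14*a^3 - 14*a^2 + 28*a + 5*r^3 + r^2*(38*a + 12) + r*(19*a^2 + 82*a + 4)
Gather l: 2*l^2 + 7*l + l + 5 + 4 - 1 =2*l^2 + 8*l + 8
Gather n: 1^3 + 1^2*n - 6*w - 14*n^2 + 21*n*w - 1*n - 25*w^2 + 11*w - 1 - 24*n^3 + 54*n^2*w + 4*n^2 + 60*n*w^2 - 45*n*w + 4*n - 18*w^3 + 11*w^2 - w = -24*n^3 + n^2*(54*w - 10) + n*(60*w^2 - 24*w + 4) - 18*w^3 - 14*w^2 + 4*w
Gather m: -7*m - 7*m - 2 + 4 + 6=8 - 14*m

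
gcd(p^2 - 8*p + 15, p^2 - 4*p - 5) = p - 5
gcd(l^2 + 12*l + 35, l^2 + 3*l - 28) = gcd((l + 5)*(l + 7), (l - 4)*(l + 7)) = l + 7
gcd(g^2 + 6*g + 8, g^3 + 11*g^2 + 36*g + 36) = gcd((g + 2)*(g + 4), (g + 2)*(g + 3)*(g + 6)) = g + 2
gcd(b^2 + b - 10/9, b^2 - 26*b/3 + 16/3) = b - 2/3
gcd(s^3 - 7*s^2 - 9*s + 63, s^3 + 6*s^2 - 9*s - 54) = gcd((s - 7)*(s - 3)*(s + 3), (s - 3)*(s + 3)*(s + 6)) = s^2 - 9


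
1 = 1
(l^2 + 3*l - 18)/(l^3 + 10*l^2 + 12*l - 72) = (l - 3)/(l^2 + 4*l - 12)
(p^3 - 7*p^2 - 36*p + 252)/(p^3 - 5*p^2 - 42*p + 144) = (p^2 - 13*p + 42)/(p^2 - 11*p + 24)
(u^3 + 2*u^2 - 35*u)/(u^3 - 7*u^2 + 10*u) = (u + 7)/(u - 2)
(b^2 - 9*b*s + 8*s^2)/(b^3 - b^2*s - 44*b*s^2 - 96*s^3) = (b - s)/(b^2 + 7*b*s + 12*s^2)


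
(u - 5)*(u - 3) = u^2 - 8*u + 15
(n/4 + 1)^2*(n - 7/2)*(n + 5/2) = n^4/16 + 7*n^3/16 - 3*n^2/64 - 43*n/8 - 35/4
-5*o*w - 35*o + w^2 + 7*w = (-5*o + w)*(w + 7)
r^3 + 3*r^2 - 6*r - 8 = (r - 2)*(r + 1)*(r + 4)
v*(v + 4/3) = v^2 + 4*v/3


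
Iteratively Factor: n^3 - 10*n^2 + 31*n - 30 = (n - 3)*(n^2 - 7*n + 10) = (n - 5)*(n - 3)*(n - 2)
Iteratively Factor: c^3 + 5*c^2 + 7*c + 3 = (c + 1)*(c^2 + 4*c + 3) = (c + 1)*(c + 3)*(c + 1)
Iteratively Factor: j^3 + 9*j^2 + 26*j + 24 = (j + 3)*(j^2 + 6*j + 8) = (j + 3)*(j + 4)*(j + 2)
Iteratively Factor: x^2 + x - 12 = (x + 4)*(x - 3)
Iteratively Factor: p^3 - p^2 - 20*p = (p + 4)*(p^2 - 5*p) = (p - 5)*(p + 4)*(p)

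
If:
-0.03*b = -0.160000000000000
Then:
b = 5.33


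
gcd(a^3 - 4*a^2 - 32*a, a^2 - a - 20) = a + 4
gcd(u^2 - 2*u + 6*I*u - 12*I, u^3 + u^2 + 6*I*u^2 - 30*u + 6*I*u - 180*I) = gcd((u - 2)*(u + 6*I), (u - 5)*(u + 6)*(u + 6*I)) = u + 6*I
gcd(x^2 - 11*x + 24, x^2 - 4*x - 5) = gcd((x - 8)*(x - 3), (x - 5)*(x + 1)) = 1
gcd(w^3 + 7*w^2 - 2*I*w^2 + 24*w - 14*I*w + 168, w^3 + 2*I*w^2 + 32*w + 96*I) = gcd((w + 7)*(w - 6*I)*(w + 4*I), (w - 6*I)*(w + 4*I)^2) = w^2 - 2*I*w + 24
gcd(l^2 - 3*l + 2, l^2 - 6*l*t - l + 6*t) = l - 1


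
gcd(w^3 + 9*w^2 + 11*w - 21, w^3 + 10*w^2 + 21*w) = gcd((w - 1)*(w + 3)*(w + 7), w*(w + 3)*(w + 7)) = w^2 + 10*w + 21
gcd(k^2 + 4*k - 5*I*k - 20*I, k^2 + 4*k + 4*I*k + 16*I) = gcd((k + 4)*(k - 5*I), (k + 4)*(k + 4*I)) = k + 4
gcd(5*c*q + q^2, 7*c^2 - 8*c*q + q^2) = 1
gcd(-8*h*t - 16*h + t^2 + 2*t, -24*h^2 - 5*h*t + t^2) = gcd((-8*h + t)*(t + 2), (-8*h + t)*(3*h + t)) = -8*h + t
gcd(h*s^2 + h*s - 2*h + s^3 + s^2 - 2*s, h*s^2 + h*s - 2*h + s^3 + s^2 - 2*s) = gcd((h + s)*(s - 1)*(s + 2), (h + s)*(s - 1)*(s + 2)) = h*s^2 + h*s - 2*h + s^3 + s^2 - 2*s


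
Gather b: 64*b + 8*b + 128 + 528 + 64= 72*b + 720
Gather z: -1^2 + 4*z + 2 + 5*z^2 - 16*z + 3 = 5*z^2 - 12*z + 4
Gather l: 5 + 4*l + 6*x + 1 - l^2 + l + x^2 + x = -l^2 + 5*l + x^2 + 7*x + 6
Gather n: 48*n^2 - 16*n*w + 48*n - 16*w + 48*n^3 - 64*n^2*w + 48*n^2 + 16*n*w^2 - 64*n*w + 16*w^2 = 48*n^3 + n^2*(96 - 64*w) + n*(16*w^2 - 80*w + 48) + 16*w^2 - 16*w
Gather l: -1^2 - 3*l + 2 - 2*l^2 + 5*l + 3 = -2*l^2 + 2*l + 4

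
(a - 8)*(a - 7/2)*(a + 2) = a^3 - 19*a^2/2 + 5*a + 56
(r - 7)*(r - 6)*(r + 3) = r^3 - 10*r^2 + 3*r + 126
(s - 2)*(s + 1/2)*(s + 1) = s^3 - s^2/2 - 5*s/2 - 1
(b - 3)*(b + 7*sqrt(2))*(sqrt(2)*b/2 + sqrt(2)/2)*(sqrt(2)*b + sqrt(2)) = b^4 - b^3 + 7*sqrt(2)*b^3 - 7*sqrt(2)*b^2 - 5*b^2 - 35*sqrt(2)*b - 3*b - 21*sqrt(2)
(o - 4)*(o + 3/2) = o^2 - 5*o/2 - 6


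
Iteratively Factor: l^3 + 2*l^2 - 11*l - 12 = (l + 4)*(l^2 - 2*l - 3) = (l + 1)*(l + 4)*(l - 3)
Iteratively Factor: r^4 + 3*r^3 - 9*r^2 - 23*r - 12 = (r + 4)*(r^3 - r^2 - 5*r - 3) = (r + 1)*(r + 4)*(r^2 - 2*r - 3) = (r + 1)^2*(r + 4)*(r - 3)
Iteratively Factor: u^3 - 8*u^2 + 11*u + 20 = (u - 4)*(u^2 - 4*u - 5) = (u - 4)*(u + 1)*(u - 5)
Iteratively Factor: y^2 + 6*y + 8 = (y + 2)*(y + 4)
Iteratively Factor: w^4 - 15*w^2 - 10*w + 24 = (w + 3)*(w^3 - 3*w^2 - 6*w + 8) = (w - 1)*(w + 3)*(w^2 - 2*w - 8) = (w - 1)*(w + 2)*(w + 3)*(w - 4)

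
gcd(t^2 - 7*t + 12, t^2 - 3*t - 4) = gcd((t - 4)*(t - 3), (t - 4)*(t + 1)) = t - 4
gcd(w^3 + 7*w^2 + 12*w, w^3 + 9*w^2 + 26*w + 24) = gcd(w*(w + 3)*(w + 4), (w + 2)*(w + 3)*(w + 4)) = w^2 + 7*w + 12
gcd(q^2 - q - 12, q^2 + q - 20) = q - 4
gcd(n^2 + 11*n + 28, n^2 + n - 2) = 1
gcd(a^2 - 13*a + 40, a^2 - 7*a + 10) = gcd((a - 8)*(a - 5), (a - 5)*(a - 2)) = a - 5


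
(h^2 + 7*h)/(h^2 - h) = (h + 7)/(h - 1)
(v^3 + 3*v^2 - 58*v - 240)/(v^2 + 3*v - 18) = (v^2 - 3*v - 40)/(v - 3)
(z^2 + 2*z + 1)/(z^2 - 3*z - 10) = (z^2 + 2*z + 1)/(z^2 - 3*z - 10)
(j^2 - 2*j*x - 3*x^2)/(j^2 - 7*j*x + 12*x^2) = (-j - x)/(-j + 4*x)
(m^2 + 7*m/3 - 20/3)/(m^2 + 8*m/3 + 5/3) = (3*m^2 + 7*m - 20)/(3*m^2 + 8*m + 5)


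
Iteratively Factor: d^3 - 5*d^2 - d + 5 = (d - 1)*(d^2 - 4*d - 5) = (d - 5)*(d - 1)*(d + 1)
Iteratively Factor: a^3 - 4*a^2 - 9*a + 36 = (a - 4)*(a^2 - 9) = (a - 4)*(a - 3)*(a + 3)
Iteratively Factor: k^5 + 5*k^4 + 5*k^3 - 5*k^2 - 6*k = (k + 2)*(k^4 + 3*k^3 - k^2 - 3*k) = (k + 2)*(k + 3)*(k^3 - k) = (k - 1)*(k + 2)*(k + 3)*(k^2 + k) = k*(k - 1)*(k + 2)*(k + 3)*(k + 1)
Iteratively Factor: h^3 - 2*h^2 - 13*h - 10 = (h - 5)*(h^2 + 3*h + 2) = (h - 5)*(h + 2)*(h + 1)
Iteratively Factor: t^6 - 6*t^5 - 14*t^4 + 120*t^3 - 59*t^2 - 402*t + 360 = (t - 3)*(t^5 - 3*t^4 - 23*t^3 + 51*t^2 + 94*t - 120) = (t - 3)*(t + 4)*(t^4 - 7*t^3 + 5*t^2 + 31*t - 30) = (t - 5)*(t - 3)*(t + 4)*(t^3 - 2*t^2 - 5*t + 6) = (t - 5)*(t - 3)*(t - 1)*(t + 4)*(t^2 - t - 6) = (t - 5)*(t - 3)*(t - 1)*(t + 2)*(t + 4)*(t - 3)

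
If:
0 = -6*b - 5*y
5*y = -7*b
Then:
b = 0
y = 0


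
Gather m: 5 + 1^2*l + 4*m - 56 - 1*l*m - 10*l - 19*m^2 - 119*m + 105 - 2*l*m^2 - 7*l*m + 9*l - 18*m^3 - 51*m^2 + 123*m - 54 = -18*m^3 + m^2*(-2*l - 70) + m*(8 - 8*l)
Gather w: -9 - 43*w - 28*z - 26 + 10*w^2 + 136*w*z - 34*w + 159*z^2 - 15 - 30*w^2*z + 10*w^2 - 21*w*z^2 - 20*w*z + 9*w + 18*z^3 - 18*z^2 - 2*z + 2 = w^2*(20 - 30*z) + w*(-21*z^2 + 116*z - 68) + 18*z^3 + 141*z^2 - 30*z - 48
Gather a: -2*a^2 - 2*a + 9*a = -2*a^2 + 7*a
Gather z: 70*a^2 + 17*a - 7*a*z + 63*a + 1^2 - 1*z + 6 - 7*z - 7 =70*a^2 + 80*a + z*(-7*a - 8)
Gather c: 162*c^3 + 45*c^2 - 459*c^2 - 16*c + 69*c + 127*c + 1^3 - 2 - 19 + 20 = 162*c^3 - 414*c^2 + 180*c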